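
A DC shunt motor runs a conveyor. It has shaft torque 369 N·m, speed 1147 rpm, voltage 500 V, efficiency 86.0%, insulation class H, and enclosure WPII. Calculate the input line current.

103 A

ω = 2π×1147/60 = 120.1 rad/s; P_out = τω = 369 × 120.1 = 44317 W
P_in = P_out / η = 44317 / 0.860 = 51531 W
I = P_in / V = 51531 / 500 = 103 A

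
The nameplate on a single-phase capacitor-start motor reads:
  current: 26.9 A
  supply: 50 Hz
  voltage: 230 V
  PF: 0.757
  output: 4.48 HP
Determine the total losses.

1.34 kW

P_in = V·I·cosφ = 230×26.9×0.757 = 4684 W
P_out = 4.48×746 = 3342 W
Losses = P_in − P_out = 4684 − 3342 = 1342 W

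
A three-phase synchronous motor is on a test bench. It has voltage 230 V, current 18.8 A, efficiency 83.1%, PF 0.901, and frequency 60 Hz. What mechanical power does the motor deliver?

P_in = √3·V·I·cosφ = 1.732 × 230 × 18.8 × 0.901 = 6748 W
P_out = η·P_in = 0.831 × 6748 = 5608 W

5.61 kW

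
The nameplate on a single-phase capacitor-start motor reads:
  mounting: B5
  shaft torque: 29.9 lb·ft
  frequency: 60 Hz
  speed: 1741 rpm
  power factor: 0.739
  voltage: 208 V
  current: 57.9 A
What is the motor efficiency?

83.0 %

τ = 29.9 lb·ft × 1.356 = 40.54 N·m
ω = 2π × 1741/60 = 182.3 rad/s; P_out = τω = 40.54 × 182.3 = 7390 W
P_in = V·I·cosφ = 208 × 57.9 × 0.739 = 8900 W
η = P_out / P_in = 7390 / 8900 = 0.830 = 83.0%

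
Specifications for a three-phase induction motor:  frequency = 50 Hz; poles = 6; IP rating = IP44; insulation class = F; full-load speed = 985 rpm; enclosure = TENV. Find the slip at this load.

1.50 %

n_s = 120f/p = 120×50/6 = 1000 rpm
s = (n_s − n)/n_s = (1000 − 985)/1000 = 0.0150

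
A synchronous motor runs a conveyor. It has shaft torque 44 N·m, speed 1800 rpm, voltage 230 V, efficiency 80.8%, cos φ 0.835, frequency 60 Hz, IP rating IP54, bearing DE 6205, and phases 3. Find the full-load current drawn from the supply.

30.9 A

ω = 2π×1800/60 = 188.5 rad/s; P_out = τω = 44 × 188.5 = 8294 W
P_in = P_out / η = 8294 / 0.808 = 10265 W
I_L = P_in / (√3·V_L·cosφ) = 10265 / (1.732 × 230 × 0.835) = 30.9 A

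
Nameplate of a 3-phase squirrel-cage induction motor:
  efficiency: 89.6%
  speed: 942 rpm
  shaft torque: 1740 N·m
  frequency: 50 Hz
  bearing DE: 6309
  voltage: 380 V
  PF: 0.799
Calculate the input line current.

ω = 2π×942/60 = 98.65 rad/s; P_out = τω = 1740 × 98.65 = 171651 W
P_in = P_out / η = 171651 / 0.896 = 191575 W
I_L = P_in / (√3·V_L·cosφ) = 191575 / (1.732 × 380 × 0.799) = 364 A

364 A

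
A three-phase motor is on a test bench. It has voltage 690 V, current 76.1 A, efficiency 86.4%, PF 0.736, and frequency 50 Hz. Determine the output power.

57.8 kW

P_in = √3·V·I·cosφ = 1.732 × 690 × 76.1 × 0.736 = 66936 W
P_out = η·P_in = 0.864 × 66936 = 57833 W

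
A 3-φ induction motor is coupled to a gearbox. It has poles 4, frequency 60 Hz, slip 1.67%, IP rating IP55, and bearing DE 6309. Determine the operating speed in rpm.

n_s = 120f/p = 120×60/4 = 1800 rpm
n = n_s(1 − s) = 1800 × (1 − 0.0167) = 1770 rpm

1770 rpm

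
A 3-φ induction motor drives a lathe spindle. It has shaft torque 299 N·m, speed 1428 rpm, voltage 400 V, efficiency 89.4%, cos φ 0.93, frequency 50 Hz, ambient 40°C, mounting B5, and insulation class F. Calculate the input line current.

77.6 A

ω = 2π×1428/60 = 149.5 rad/s; P_out = τω = 299 × 149.5 = 44701 W
P_in = P_out / η = 44701 / 0.894 = 50001 W
I_L = P_in / (√3·V_L·cosφ) = 50001 / (1.732 × 400 × 0.93) = 77.6 A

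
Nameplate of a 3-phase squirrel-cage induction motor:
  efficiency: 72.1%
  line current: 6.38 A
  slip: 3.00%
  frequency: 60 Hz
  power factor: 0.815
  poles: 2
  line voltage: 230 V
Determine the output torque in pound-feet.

P_in = √3·V·I·cosφ = 1.732 × 230 × 6.38 × 0.815 = 2071 W
P_out = η·P_in = 0.721 × 2071 = 1493 W
n_s = 120×60/2 = 3600 rpm; n = 3600×(1−0.03) = 3492 rpm
ω = 2π×3492/60 = 365.7 rad/s
τ = P_out/ω = 1493/365.7 = 4.083 N·m
In lb·ft: 4.083/1.356 = 3.01 lb·ft

3.01 lb·ft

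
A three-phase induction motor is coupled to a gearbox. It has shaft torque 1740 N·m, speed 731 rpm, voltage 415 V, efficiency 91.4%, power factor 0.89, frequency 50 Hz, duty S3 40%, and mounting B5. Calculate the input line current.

ω = 2π×731/60 = 76.55 rad/s; P_out = τω = 1740 × 76.55 = 133197 W
P_in = P_out / η = 133197 / 0.914 = 145730 W
I_L = P_in / (√3·V_L·cosφ) = 145730 / (1.732 × 415 × 0.89) = 228 A

228 A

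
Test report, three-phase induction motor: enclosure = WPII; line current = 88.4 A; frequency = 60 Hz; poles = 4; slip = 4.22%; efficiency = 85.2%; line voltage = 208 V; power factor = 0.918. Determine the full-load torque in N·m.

138 N·m

P_in = √3·V·I·cosφ = 1.732 × 208 × 88.4 × 0.918 = 29235 W
P_out = η·P_in = 0.852 × 29235 = 24908 W
n_s = 120×60/4 = 1800 rpm; n = 1800×(1−0.0422) = 1724 rpm
ω = 2π×1724/60 = 180.5 rad/s
τ = P_out/ω = 24908/180.5 = 138 N·m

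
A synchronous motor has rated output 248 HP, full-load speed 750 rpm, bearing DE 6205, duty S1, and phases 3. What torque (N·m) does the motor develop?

P_out = 248 × 746 = 185008 W
ω = 2π × 750/60 = 78.54 rad/s
τ = P_out/ω = 185008/78.54 = 2360 N·m

2360 N·m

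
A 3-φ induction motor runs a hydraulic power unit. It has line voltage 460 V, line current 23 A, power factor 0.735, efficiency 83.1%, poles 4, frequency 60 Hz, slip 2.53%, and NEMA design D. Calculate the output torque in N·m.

P_in = √3·V·I·cosφ = 1.732 × 460 × 23 × 0.735 = 13469 W
P_out = η·P_in = 0.831 × 13469 = 11193 W
n_s = 120×60/4 = 1800 rpm; n = 1800×(1−0.0253) = 1754 rpm
ω = 2π×1754/60 = 183.7 rad/s
τ = P_out/ω = 11193/183.7 = 60.9 N·m

60.9 N·m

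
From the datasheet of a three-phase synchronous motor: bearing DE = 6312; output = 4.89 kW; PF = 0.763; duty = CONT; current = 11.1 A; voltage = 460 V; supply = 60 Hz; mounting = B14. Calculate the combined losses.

1860 W

P_in = √3·V·I·cosφ = 1.732×460×11.1×0.763 = 6748 W
P_out = 4890 W
Losses = P_in − P_out = 6748 − 4890 = 1858 W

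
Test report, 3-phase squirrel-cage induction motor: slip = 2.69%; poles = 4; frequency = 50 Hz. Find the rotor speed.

n_s = 120f/p = 120×50/4 = 1500 rpm
n = n_s(1 − s) = 1500 × (1 − 0.0269) = 1460 rpm

1460 rpm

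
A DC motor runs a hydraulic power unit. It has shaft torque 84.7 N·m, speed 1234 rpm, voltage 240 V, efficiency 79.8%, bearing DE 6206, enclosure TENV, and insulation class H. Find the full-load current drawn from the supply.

57.1 A

ω = 2π×1234/60 = 129.2 rad/s; P_out = τω = 84.7 × 129.2 = 10943 W
P_in = P_out / η = 10943 / 0.798 = 13713 W
I = P_in / V = 13713 / 240 = 57.1 A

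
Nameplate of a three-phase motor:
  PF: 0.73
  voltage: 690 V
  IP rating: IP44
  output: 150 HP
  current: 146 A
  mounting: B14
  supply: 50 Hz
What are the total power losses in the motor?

15500 W

P_in = √3·V·I·cosφ = 1.732×690×146×0.73 = 127372 W
P_out = 150×746 = 111900 W
Losses = P_in − P_out = 127372 − 111900 = 15472 W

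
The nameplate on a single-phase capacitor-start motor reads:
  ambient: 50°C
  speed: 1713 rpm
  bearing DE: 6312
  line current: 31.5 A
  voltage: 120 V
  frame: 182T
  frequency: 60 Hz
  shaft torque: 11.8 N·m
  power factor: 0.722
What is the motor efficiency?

ω = 2π × 1713/60 = 179.4 rad/s; P_out = τω = 11.8 × 179.4 = 2117 W
P_in = V·I·cosφ = 120 × 31.5 × 0.722 = 2729 W
η = P_out / P_in = 2117 / 2729 = 0.776 = 77.6%

77.6 %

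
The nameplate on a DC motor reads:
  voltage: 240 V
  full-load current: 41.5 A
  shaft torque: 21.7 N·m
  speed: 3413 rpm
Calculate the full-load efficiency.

ω = 2π × 3413/60 = 357.4 rad/s; P_out = τω = 21.7 × 357.4 = 7756 W
P_in = V·I = 240 × 41.5 = 9960 W
η = P_out / P_in = 7756 / 9960 = 0.779 = 77.9%

77.9 %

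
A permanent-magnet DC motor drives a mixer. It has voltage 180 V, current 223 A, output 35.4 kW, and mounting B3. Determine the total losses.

P_in = V·I = 180×223 = 40140 W
P_out = 35400 W
Losses = P_in − P_out = 40140 − 35400 = 4740 W

4740 W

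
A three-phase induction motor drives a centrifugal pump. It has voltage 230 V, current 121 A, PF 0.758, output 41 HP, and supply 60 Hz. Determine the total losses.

5950 W

P_in = √3·V·I·cosφ = 1.732×230×121×0.758 = 36537 W
P_out = 41×746 = 30586 W
Losses = P_in − P_out = 36537 − 30586 = 5951 W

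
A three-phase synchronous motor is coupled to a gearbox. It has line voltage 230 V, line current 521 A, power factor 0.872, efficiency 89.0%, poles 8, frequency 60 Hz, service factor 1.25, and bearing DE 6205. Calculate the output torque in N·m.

P_in = √3·V·I·cosφ = 1.732 × 230 × 521 × 0.872 = 180980 W
P_out = η·P_in = 0.89 × 180980 = 161072 W
n = n_s = 120×60/8 = 900 rpm (synchronous)
ω = 2π×900/60 = 94.25 rad/s
τ = P_out/ω = 161072/94.25 = 1710 N·m

1710 N·m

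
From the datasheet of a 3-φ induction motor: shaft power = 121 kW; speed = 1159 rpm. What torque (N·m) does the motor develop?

ω = 2π × 1159/60 = 121.4 rad/s
τ = P/ω = 121000/121.4 = 997 N·m

997 N·m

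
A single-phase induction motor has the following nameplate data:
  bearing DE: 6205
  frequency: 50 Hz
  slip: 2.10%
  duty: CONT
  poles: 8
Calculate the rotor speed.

734 rpm

n_s = 120f/p = 120×50/8 = 750 rpm
n = n_s(1 − s) = 750 × (1 − 0.021) = 734 rpm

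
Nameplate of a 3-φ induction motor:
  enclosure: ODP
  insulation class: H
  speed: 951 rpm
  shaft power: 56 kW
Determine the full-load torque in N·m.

ω = 2π × 951/60 = 99.59 rad/s
τ = P/ω = 56000/99.59 = 562 N·m

562 N·m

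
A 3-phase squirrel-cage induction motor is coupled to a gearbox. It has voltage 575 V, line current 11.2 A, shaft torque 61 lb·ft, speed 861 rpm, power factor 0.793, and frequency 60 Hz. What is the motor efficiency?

τ = 61 lb·ft × 1.356 = 82.72 N·m
ω = 2π × 861/60 = 90.16 rad/s; P_out = τω = 82.72 × 90.16 = 7458 W
P_in = √3·V_L·I_L·cosφ = 1.732 × 575 × 11.2 × 0.793 = 8845 W
η = P_out / P_in = 7458 / 8845 = 0.843 = 84.3%

84.3 %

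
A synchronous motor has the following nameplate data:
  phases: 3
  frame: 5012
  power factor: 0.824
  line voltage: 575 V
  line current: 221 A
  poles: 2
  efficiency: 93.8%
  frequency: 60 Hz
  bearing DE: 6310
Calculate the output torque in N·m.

P_in = √3·V·I·cosφ = 1.732 × 575 × 221 × 0.824 = 181357 W
P_out = η·P_in = 0.938 × 181357 = 170113 W
n = n_s = 120×60/2 = 3600 rpm (synchronous)
ω = 2π×3600/60 = 377 rad/s
τ = P_out/ω = 170113/377 = 451 N·m

451 N·m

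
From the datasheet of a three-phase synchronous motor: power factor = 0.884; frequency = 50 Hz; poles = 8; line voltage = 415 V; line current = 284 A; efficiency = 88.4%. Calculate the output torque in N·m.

2030 N·m

P_in = √3·V·I·cosφ = 1.732 × 415 × 284 × 0.884 = 180454 W
P_out = η·P_in = 0.884 × 180454 = 159521 W
n = n_s = 120×50/8 = 750 rpm (synchronous)
ω = 2π×750/60 = 78.54 rad/s
τ = P_out/ω = 159521/78.54 = 2030 N·m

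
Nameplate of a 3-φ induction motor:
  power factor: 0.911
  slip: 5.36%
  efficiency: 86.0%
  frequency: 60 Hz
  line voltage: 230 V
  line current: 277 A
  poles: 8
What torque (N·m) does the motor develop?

P_in = √3·V·I·cosφ = 1.732 × 230 × 277 × 0.911 = 100525 W
P_out = η·P_in = 0.86 × 100525 = 86452 W
n_s = 120×60/8 = 900 rpm; n = 900×(1−0.0536) = 852 rpm
ω = 2π×852/60 = 89.22 rad/s
τ = P_out/ω = 86452/89.22 = 969 N·m

969 N·m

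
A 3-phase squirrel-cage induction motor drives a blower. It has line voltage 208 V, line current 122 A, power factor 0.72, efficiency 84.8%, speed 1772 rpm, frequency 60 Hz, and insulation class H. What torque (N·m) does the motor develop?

145 N·m

P_in = √3·V·I·cosφ = 1.732 × 208 × 122 × 0.72 = 31645 W
P_out = η·P_in = 0.848 × 31645 = 26835 W
n = 1772 rpm
ω = 2π×1772/60 = 185.6 rad/s
τ = P_out/ω = 26835/185.6 = 145 N·m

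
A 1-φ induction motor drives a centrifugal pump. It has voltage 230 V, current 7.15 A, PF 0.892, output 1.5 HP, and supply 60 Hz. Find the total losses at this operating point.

P_in = V·I·cosφ = 230×7.15×0.892 = 1467 W
P_out = 1.5×746 = 1119 W
Losses = P_in − P_out = 1467 − 1119 = 348 W

348 W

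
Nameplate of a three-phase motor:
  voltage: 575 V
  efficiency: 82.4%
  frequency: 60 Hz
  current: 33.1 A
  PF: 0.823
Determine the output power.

P_in = √3·V·I·cosφ = 1.732 × 575 × 33.1 × 0.823 = 27130 W
P_out = η·P_in = 0.824 × 27130 = 22355 W

22.4 kW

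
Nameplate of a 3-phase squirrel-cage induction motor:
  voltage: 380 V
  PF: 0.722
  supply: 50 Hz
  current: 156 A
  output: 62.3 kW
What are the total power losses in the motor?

11800 W

P_in = √3·V·I·cosφ = 1.732×380×156×0.722 = 74130 W
P_out = 62300 W
Losses = P_in − P_out = 74130 − 62300 = 11830 W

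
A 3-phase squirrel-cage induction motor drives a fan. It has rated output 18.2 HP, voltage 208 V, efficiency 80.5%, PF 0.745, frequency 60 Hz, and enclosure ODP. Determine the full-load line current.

62.8 A

P_out = 18.2 × 746 = 13577 W
P_in = P_out / η = 13577 / 0.805 = 16866 W
I_L = P_in / (√3·V_L·cosφ) = 16866 / (1.732 × 208 × 0.745) = 62.8 A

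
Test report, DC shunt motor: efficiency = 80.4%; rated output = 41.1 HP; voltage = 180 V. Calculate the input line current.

P_out = 41.1 × 746 = 30661 W
P_in = P_out / η = 30661 / 0.804 = 38136 W
I = P_in / V = 38136 / 180 = 212 A

212 A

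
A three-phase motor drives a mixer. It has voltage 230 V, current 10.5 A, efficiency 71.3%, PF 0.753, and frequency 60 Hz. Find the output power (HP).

3.01 HP

P_in = √3·V·I·cosφ = 1.732 × 230 × 10.5 × 0.753 = 3150 W
P_out = η·P_in = 0.713 × 3150 = 2246 W
= 2246/746 = 3.01 HP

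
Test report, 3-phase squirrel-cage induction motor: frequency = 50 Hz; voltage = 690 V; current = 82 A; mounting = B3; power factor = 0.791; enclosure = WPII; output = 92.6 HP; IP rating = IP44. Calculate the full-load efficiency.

89.1 %

P_out = 92.6 × 746 = 69080 W
P_in = √3·V_L·I_L·cosφ = 1.732 × 690 × 82 × 0.791 = 77515 W
η = P_out / P_in = 69080 / 77515 = 0.891 = 89.1%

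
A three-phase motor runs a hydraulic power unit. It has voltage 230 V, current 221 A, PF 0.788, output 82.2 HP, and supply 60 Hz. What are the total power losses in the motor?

P_in = √3·V·I·cosφ = 1.732×230×221×0.788 = 69374 W
P_out = 82.2×746 = 61321 W
Losses = P_in − P_out = 69374 − 61321 = 8053 W

8050 W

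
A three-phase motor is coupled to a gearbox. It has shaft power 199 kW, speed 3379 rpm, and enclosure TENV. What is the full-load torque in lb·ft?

ω = 2π × 3379/60 = 353.8 rad/s
τ = P/ω = 199000/353.8 = 562.5 N·m
In lb·ft: 562.5/1.356 = 415 lb·ft

415 lb·ft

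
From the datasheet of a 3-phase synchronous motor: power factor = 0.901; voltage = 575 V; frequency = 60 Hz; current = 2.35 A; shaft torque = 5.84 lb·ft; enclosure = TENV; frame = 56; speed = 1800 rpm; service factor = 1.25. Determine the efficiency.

70.8 %

τ = 5.84 lb·ft × 1.356 = 7.919 N·m
ω = 2π × 1800/60 = 188.5 rad/s; P_out = τω = 7.919 × 188.5 = 1493 W
P_in = √3·V_L·I_L·cosφ = 1.732 × 575 × 2.35 × 0.901 = 2109 W
η = P_out / P_in = 1493 / 2109 = 0.708 = 70.8%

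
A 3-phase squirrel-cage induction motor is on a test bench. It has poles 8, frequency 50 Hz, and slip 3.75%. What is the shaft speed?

n_s = 120f/p = 120×50/8 = 750 rpm
n = n_s(1 − s) = 750 × (1 − 0.0375) = 722 rpm

722 rpm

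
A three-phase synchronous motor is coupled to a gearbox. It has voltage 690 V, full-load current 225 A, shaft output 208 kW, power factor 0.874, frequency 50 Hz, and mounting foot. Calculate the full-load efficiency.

88.5 %

P_out = 208 kW = 208000 W
P_in = √3·V_L·I_L·cosφ = 1.732 × 690 × 225 × 0.874 = 235012 W
η = P_out / P_in = 208000 / 235012 = 0.885 = 88.5%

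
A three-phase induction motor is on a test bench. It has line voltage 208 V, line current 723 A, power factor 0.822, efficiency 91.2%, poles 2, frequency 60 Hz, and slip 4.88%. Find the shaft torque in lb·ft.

402 lb·ft

P_in = √3·V·I·cosφ = 1.732 × 208 × 723 × 0.822 = 214102 W
P_out = η·P_in = 0.912 × 214102 = 195261 W
n_s = 120×60/2 = 3600 rpm; n = 3600×(1−0.0488) = 3424 rpm
ω = 2π×3424/60 = 358.6 rad/s
τ = P_out/ω = 195261/358.6 = 544.5 N·m
In lb·ft: 544.5/1.356 = 402 lb·ft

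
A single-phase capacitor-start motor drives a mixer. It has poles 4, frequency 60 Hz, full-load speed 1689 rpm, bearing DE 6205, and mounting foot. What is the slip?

n_s = 120f/p = 120×60/4 = 1800 rpm
s = (n_s − n)/n_s = (1800 − 1689)/1800 = 0.0617

6.17 %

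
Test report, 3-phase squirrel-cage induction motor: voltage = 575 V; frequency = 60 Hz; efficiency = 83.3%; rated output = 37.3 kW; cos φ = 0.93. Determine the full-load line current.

48.3 A

P_out = 37.3 kW = 37300 W
P_in = P_out / η = 37300 / 0.833 = 44778 W
I_L = P_in / (√3·V_L·cosφ) = 44778 / (1.732 × 575 × 0.93) = 48.3 A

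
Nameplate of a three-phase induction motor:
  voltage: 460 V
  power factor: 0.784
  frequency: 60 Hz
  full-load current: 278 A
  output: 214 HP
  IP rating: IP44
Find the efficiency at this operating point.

91.9 %

P_out = 214 × 746 = 159644 W
P_in = √3·V_L·I_L·cosφ = 1.732 × 460 × 278 × 0.784 = 173647 W
η = P_out / P_in = 159644 / 173647 = 0.919 = 91.9%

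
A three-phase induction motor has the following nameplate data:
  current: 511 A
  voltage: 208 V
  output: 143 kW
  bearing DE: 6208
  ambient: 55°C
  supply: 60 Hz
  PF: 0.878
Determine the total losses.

18600 W

P_in = √3·V·I·cosφ = 1.732×208×511×0.878 = 161632 W
P_out = 143000 W
Losses = P_in − P_out = 161632 − 143000 = 18632 W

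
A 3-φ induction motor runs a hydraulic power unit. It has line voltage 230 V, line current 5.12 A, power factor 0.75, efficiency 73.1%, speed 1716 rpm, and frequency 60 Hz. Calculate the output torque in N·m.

P_in = √3·V·I·cosφ = 1.732 × 230 × 5.12 × 0.75 = 1530 W
P_out = η·P_in = 0.731 × 1530 = 1118 W
n = 1716 rpm
ω = 2π×1716/60 = 179.7 rad/s
τ = P_out/ω = 1118/179.7 = 6.22 N·m

6.22 N·m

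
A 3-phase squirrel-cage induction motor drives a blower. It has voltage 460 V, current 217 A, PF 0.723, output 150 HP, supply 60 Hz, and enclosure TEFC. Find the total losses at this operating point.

13100 W

P_in = √3·V·I·cosφ = 1.732×460×217×0.723 = 124998 W
P_out = 150×746 = 111900 W
Losses = P_in − P_out = 124998 − 111900 = 13098 W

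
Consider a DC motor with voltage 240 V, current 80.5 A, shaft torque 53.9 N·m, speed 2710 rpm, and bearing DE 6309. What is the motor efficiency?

79.2 %

ω = 2π × 2710/60 = 283.8 rad/s; P_out = τω = 53.9 × 283.8 = 15297 W
P_in = V·I = 240 × 80.5 = 19320 W
η = P_out / P_in = 15297 / 19320 = 0.792 = 79.2%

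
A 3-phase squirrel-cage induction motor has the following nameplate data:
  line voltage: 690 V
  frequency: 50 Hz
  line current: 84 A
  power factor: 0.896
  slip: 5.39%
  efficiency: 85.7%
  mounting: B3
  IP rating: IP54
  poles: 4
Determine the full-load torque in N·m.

519 N·m

P_in = √3·V·I·cosφ = 1.732 × 690 × 84 × 0.896 = 89947 W
P_out = η·P_in = 0.857 × 89947 = 77085 W
n_s = 120×50/4 = 1500 rpm; n = 1500×(1−0.0539) = 1419 rpm
ω = 2π×1419/60 = 148.6 rad/s
τ = P_out/ω = 77085/148.6 = 519 N·m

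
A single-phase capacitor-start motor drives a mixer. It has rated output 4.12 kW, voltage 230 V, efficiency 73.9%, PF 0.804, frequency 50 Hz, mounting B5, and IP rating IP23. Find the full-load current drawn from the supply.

30.1 A

P_out = 4.12 kW = 4120 W
P_in = P_out / η = 4120 / 0.739 = 5575 W
I = P_in / (V·cosφ) = 5575 / (230 × 0.804) = 30.1 A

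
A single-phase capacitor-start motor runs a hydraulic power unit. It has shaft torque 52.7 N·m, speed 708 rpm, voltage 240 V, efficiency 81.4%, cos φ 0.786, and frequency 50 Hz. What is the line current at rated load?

ω = 2π×708/60 = 74.14 rad/s; P_out = τω = 52.7 × 74.14 = 3907 W
P_in = P_out / η = 3907 / 0.814 = 4800 W
I = P_in / (V·cosφ) = 4800 / (240 × 0.786) = 25.4 A

25.4 A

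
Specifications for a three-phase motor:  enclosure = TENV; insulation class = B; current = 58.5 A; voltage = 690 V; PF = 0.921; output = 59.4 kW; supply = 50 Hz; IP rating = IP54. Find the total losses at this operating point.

4990 W

P_in = √3·V·I·cosφ = 1.732×690×58.5×0.921 = 64389 W
P_out = 59400 W
Losses = P_in − P_out = 64389 − 59400 = 4989 W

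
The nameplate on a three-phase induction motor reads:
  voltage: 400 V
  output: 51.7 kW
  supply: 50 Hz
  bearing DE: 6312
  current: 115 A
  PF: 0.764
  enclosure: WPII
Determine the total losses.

9170 W

P_in = √3·V·I·cosφ = 1.732×400×115×0.764 = 60869 W
P_out = 51700 W
Losses = P_in − P_out = 60869 − 51700 = 9169 W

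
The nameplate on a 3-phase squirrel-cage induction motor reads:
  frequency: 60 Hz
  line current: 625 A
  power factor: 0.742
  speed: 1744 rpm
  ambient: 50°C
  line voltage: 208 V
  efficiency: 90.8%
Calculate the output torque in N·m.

831 N·m

P_in = √3·V·I·cosφ = 1.732 × 208 × 625 × 0.742 = 167069 W
P_out = η·P_in = 0.908 × 167069 = 151699 W
n = 1744 rpm
ω = 2π×1744/60 = 182.6 rad/s
τ = P_out/ω = 151699/182.6 = 831 N·m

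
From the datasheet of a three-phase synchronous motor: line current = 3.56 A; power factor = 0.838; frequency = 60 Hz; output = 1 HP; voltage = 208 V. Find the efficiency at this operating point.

69.4 %

P_out = 1 × 746 = 746 W
P_in = √3·V_L·I_L·cosφ = 1.732 × 208 × 3.56 × 0.838 = 1075 W
η = P_out / P_in = 746 / 1075 = 0.694 = 69.4%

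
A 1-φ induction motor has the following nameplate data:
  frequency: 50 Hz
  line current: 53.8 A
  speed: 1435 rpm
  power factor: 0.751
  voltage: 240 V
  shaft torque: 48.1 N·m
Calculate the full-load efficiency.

ω = 2π × 1435/60 = 150.3 rad/s; P_out = τω = 48.1 × 150.3 = 7229 W
P_in = V·I·cosφ = 240 × 53.8 × 0.751 = 9697 W
η = P_out / P_in = 7229 / 9697 = 0.745 = 74.5%

74.5 %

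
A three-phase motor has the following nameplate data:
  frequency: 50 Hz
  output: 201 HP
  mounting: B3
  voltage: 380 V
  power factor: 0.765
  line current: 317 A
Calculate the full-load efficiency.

93.9 %

P_out = 201 × 746 = 149946 W
P_in = √3·V_L·I_L·cosφ = 1.732 × 380 × 317 × 0.765 = 159607 W
η = P_out / P_in = 149946 / 159607 = 0.939 = 93.9%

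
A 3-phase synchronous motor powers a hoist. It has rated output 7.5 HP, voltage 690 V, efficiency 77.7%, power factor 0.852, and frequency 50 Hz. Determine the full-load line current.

7.07 A

P_out = 7.5 × 746 = 5595 W
P_in = P_out / η = 5595 / 0.777 = 7201 W
I_L = P_in / (√3·V_L·cosφ) = 7201 / (1.732 × 690 × 0.852) = 7.07 A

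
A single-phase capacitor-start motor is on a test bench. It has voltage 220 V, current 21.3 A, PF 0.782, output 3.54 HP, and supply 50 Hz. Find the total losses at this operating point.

P_in = V·I·cosφ = 220×21.3×0.782 = 3664 W
P_out = 3.54×746 = 2641 W
Losses = P_in − P_out = 3664 − 2641 = 1023 W

1020 W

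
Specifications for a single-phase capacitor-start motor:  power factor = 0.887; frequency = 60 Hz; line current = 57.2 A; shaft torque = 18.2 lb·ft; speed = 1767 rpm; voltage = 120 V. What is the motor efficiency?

τ = 18.2 lb·ft × 1.356 = 24.68 N·m
ω = 2π × 1767/60 = 185 rad/s; P_out = τω = 24.68 × 185 = 4566 W
P_in = V·I·cosφ = 120 × 57.2 × 0.887 = 6088 W
η = P_out / P_in = 4566 / 6088 = 0.750 = 75.0%

75.0 %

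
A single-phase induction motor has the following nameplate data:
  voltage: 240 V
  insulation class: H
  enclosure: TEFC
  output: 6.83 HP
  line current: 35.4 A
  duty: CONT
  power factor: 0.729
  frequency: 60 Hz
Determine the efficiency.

P_out = 6.83 × 746 = 5095 W
P_in = V·I·cosφ = 240 × 35.4 × 0.729 = 6194 W
η = P_out / P_in = 5095 / 6194 = 0.823 = 82.3%

82.3 %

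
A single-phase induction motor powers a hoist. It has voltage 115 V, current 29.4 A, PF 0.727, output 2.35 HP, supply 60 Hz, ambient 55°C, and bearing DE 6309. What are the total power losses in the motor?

705 W

P_in = V·I·cosφ = 115×29.4×0.727 = 2458 W
P_out = 2.35×746 = 1753 W
Losses = P_in − P_out = 2458 − 1753 = 705 W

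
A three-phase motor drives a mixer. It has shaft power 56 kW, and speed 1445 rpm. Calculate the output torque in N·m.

ω = 2π × 1445/60 = 151.3 rad/s
τ = P/ω = 56000/151.3 = 370 N·m

370 N·m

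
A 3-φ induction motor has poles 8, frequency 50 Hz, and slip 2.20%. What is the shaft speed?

n_s = 120f/p = 120×50/8 = 750 rpm
n = n_s(1 − s) = 750 × (1 − 0.022) = 734 rpm

734 rpm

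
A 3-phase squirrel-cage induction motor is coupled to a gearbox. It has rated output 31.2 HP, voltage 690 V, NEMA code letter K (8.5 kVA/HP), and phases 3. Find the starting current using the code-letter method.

222 A

S_LR = 8.5 × 31.2 = 265.2 kVA
I_LR = S_LR/(√3·V_L) = 265200/(1.732×690) = 222 A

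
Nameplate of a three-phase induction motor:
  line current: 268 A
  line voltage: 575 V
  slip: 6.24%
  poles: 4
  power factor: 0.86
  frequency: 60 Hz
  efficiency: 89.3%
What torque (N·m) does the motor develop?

P_in = √3·V·I·cosφ = 1.732 × 575 × 268 × 0.86 = 229535 W
P_out = η·P_in = 0.893 × 229535 = 204975 W
n_s = 120×60/4 = 1800 rpm; n = 1800×(1−0.0624) = 1688 rpm
ω = 2π×1688/60 = 176.8 rad/s
τ = P_out/ω = 204975/176.8 = 1160 N·m

1160 N·m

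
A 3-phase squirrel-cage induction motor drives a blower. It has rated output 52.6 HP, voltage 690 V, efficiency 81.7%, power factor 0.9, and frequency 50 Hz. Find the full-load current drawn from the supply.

44.7 A

P_out = 52.6 × 746 = 39240 W
P_in = P_out / η = 39240 / 0.817 = 48029 W
I_L = P_in / (√3·V_L·cosφ) = 48029 / (1.732 × 690 × 0.9) = 44.7 A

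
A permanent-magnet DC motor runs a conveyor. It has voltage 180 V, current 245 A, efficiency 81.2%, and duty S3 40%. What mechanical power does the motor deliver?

P_in = V·I = 180 × 245 = 44100 W
P_out = η·P_in = 0.812 × 44100 = 35809 W

35.8 kW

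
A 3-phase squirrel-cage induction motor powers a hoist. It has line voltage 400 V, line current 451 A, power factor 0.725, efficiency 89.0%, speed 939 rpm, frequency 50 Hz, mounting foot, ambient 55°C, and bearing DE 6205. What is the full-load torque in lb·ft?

1510 lb·ft

P_in = √3·V·I·cosφ = 1.732 × 400 × 451 × 0.725 = 226528 W
P_out = η·P_in = 0.89 × 226528 = 201610 W
n = 939 rpm
ω = 2π×939/60 = 98.33 rad/s
τ = P_out/ω = 201610/98.33 = 2050 N·m
In lb·ft: 2050/1.356 = 1510 lb·ft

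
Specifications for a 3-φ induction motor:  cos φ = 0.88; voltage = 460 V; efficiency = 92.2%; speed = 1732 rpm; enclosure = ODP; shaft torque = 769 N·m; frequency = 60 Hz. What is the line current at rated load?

216 A

ω = 2π×1732/60 = 181.4 rad/s; P_out = τω = 769 × 181.4 = 139497 W
P_in = P_out / η = 139497 / 0.922 = 151298 W
I_L = P_in / (√3·V_L·cosφ) = 151298 / (1.732 × 460 × 0.88) = 216 A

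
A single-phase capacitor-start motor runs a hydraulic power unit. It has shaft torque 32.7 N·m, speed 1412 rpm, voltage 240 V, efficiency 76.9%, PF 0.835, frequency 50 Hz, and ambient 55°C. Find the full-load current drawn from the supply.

ω = 2π×1412/60 = 147.9 rad/s; P_out = τω = 32.7 × 147.9 = 4836 W
P_in = P_out / η = 4836 / 0.769 = 6289 W
I = P_in / (V·cosφ) = 6289 / (240 × 0.835) = 31.4 A

31.4 A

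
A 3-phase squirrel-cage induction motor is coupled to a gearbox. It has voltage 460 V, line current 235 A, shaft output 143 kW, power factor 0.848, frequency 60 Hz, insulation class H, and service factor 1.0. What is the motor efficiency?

90.1 %

P_out = 143 kW = 143000 W
P_in = √3·V_L·I_L·cosφ = 1.732 × 460 × 235 × 0.848 = 158770 W
η = P_out / P_in = 143000 / 158770 = 0.901 = 90.1%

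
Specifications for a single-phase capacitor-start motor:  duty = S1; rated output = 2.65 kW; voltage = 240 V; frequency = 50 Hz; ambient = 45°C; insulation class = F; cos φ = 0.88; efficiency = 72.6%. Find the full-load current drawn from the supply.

P_out = 2.65 kW = 2650 W
P_in = P_out / η = 2650 / 0.726 = 3650 W
I = P_in / (V·cosφ) = 3650 / (240 × 0.88) = 17.3 A

17.3 A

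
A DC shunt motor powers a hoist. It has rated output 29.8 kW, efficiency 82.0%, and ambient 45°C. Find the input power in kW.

P_out = 29800 W
P_in = P_out/η = 29800/0.82 = 36341 W = 36.3 kW

36.3 kW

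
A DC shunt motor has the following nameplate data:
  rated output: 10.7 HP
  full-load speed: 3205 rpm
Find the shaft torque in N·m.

P_out = 10.7 × 746 = 7982 W
ω = 2π × 3205/60 = 335.6 rad/s
τ = P_out/ω = 7982/335.6 = 23.8 N·m

23.8 N·m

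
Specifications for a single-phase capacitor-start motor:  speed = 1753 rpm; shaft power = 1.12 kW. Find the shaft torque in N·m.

6.1 N·m

ω = 2π × 1753/60 = 183.6 rad/s
τ = P/ω = 1120/183.6 = 6.1 N·m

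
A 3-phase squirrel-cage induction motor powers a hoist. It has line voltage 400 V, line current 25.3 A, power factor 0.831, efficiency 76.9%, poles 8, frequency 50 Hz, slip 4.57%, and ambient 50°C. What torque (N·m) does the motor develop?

149 N·m

P_in = √3·V·I·cosφ = 1.732 × 400 × 25.3 × 0.831 = 14566 W
P_out = η·P_in = 0.769 × 14566 = 11201 W
n_s = 120×50/8 = 750 rpm; n = 750×(1−0.0457) = 716 rpm
ω = 2π×716/60 = 74.98 rad/s
τ = P_out/ω = 11201/74.98 = 149 N·m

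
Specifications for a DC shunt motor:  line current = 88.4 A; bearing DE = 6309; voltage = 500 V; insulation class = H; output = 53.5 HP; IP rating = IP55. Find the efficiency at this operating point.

90.3 %

P_out = 53.5 × 746 = 39911 W
P_in = V·I = 500 × 88.4 = 44200 W
η = P_out / P_in = 39911 / 44200 = 0.903 = 90.3%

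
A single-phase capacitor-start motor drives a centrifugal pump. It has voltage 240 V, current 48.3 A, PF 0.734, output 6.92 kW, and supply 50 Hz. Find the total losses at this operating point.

1.59 kW

P_in = V·I·cosφ = 240×48.3×0.734 = 8509 W
P_out = 6920 W
Losses = P_in − P_out = 8509 − 6920 = 1589 W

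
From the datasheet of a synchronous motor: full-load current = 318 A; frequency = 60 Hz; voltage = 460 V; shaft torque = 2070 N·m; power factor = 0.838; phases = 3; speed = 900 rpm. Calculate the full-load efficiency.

91.9 %

ω = 2π × 900/60 = 94.25 rad/s; P_out = τω = 2070 × 94.25 = 195098 W
P_in = √3·V_L·I_L·cosφ = 1.732 × 460 × 318 × 0.838 = 212313 W
η = P_out / P_in = 195098 / 212313 = 0.919 = 91.9%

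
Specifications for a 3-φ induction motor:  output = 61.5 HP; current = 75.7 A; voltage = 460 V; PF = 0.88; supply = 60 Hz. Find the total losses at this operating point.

7.2 kW

P_in = √3·V·I·cosφ = 1.732×460×75.7×0.88 = 53074 W
P_out = 61.5×746 = 45879 W
Losses = P_in − P_out = 53074 − 45879 = 7195 W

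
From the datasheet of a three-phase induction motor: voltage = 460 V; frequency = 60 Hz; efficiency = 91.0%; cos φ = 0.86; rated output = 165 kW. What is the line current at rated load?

P_out = 165 kW = 165000 W
P_in = P_out / η = 165000 / 0.910 = 181319 W
I_L = P_in / (√3·V_L·cosφ) = 181319 / (1.732 × 460 × 0.86) = 265 A

265 A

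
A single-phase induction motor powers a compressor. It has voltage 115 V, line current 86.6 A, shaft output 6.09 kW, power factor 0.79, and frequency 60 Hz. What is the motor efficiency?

77.4 %

P_out = 6.09 kW = 6090 W
P_in = V·I·cosφ = 115 × 86.6 × 0.79 = 7868 W
η = P_out / P_in = 6090 / 7868 = 0.774 = 77.4%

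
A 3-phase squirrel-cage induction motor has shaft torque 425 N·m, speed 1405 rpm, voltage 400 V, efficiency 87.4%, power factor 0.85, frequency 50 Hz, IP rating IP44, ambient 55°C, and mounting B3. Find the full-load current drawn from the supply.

121 A

ω = 2π×1405/60 = 147.1 rad/s; P_out = τω = 425 × 147.1 = 62518 W
P_in = P_out / η = 62518 / 0.874 = 71531 W
I_L = P_in / (√3·V_L·cosφ) = 71531 / (1.732 × 400 × 0.85) = 121 A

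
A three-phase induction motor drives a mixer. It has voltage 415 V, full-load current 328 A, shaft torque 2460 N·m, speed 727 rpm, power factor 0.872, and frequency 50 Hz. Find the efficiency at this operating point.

ω = 2π × 727/60 = 76.13 rad/s; P_out = τω = 2460 × 76.13 = 187280 W
P_in = √3·V_L·I_L·cosφ = 1.732 × 415 × 328 × 0.872 = 205583 W
η = P_out / P_in = 187280 / 205583 = 0.911 = 91.1%

91.1 %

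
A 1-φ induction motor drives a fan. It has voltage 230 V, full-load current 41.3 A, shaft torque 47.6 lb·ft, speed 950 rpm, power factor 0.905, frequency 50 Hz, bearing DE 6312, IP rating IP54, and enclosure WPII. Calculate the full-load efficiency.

74.7 %

τ = 47.6 lb·ft × 1.356 = 64.55 N·m
ω = 2π × 950/60 = 99.48 rad/s; P_out = τω = 64.55 × 99.48 = 6421 W
P_in = V·I·cosφ = 230 × 41.3 × 0.905 = 8597 W
η = P_out / P_in = 6421 / 8597 = 0.747 = 74.7%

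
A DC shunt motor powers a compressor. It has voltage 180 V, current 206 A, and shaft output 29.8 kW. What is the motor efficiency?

80.4 %

P_out = 29.8 kW = 29800 W
P_in = V·I = 180 × 206 = 37080 W
η = P_out / P_in = 29800 / 37080 = 0.804 = 80.4%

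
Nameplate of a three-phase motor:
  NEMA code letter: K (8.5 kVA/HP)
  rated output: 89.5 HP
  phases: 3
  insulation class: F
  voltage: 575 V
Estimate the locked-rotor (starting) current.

S_LR = 8.5 × 89.5 = 760.75 kVA
I_LR = S_LR/(√3·V_L) = 760750/(1.732×575) = 764 A

764 A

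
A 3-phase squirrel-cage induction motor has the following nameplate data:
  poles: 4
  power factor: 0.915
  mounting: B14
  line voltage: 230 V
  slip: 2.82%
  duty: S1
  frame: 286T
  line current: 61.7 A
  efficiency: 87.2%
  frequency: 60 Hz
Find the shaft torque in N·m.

107 N·m

P_in = √3·V·I·cosφ = 1.732 × 230 × 61.7 × 0.915 = 22490 W
P_out = η·P_in = 0.872 × 22490 = 19611 W
n_s = 120×60/4 = 1800 rpm; n = 1800×(1−0.0282) = 1749 rpm
ω = 2π×1749/60 = 183.2 rad/s
τ = P_out/ω = 19611/183.2 = 107 N·m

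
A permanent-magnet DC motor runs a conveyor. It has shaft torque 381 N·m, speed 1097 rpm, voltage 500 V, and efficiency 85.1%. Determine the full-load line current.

103 A

ω = 2π×1097/60 = 114.9 rad/s; P_out = τω = 381 × 114.9 = 43777 W
P_in = P_out / η = 43777 / 0.851 = 51442 W
I = P_in / V = 51442 / 500 = 103 A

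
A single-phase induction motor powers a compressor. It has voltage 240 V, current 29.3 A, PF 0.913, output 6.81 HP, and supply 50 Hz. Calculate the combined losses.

P_in = V·I·cosφ = 240×29.3×0.913 = 6420 W
P_out = 6.81×746 = 5080 W
Losses = P_in − P_out = 6420 − 5080 = 1340 W

1340 W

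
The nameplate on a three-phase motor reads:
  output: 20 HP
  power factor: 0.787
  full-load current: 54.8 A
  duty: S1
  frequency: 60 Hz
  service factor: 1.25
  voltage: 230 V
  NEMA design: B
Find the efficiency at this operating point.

P_out = 20 × 746 = 14920 W
P_in = √3·V_L·I_L·cosφ = 1.732 × 230 × 54.8 × 0.787 = 17180 W
η = P_out / P_in = 14920 / 17180 = 0.868 = 86.8%

86.8 %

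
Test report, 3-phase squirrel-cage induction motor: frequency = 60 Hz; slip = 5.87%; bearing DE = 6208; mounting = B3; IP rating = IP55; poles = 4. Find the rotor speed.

n_s = 120f/p = 120×60/4 = 1800 rpm
n = n_s(1 − s) = 1800 × (1 − 0.0587) = 1694 rpm

1694 rpm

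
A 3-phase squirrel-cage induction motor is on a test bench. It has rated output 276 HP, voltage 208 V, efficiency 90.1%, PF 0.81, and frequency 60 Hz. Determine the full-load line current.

P_out = 276 × 746 = 205896 W
P_in = P_out / η = 205896 / 0.901 = 228519 W
I_L = P_in / (√3·V_L·cosφ) = 228519 / (1.732 × 208 × 0.81) = 783 A

783 A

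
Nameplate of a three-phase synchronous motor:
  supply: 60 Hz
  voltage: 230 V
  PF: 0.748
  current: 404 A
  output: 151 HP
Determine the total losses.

7740 W

P_in = √3·V·I·cosφ = 1.732×230×404×0.748 = 120381 W
P_out = 151×746 = 112646 W
Losses = P_in − P_out = 120381 − 112646 = 7735 W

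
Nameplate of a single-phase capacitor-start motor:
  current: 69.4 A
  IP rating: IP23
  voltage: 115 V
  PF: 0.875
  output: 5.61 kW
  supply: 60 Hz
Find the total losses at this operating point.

1.37 kW

P_in = V·I·cosφ = 115×69.4×0.875 = 6983 W
P_out = 5610 W
Losses = P_in − P_out = 6983 − 5610 = 1373 W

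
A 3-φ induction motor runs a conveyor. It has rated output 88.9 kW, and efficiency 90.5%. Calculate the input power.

P_out = 88900 W
P_in = P_out/η = 88900/0.905 = 98232 W = 98.2 kW

98.2 kW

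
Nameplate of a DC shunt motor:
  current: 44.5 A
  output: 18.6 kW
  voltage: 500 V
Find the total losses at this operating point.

P_in = V·I = 500×44.5 = 22250 W
P_out = 18600 W
Losses = P_in − P_out = 22250 − 18600 = 3650 W

3650 W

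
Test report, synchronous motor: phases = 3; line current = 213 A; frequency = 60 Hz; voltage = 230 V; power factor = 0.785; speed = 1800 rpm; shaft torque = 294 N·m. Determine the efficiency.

83.2 %

ω = 2π × 1800/60 = 188.5 rad/s; P_out = τω = 294 × 188.5 = 55419 W
P_in = √3·V_L·I_L·cosφ = 1.732 × 230 × 213 × 0.785 = 66608 W
η = P_out / P_in = 55419 / 66608 = 0.832 = 83.2%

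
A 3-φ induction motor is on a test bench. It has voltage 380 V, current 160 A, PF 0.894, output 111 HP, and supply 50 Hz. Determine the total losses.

P_in = √3·V·I·cosφ = 1.732×380×160×0.894 = 94143 W
P_out = 111×746 = 82806 W
Losses = P_in − P_out = 94143 − 82806 = 11337 W

11.3 kW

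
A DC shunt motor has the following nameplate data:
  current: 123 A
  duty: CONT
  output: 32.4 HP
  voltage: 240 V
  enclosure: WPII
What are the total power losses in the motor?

P_in = V·I = 240×123 = 29520 W
P_out = 32.4×746 = 24170 W
Losses = P_in − P_out = 29520 − 24170 = 5350 W

5.35 kW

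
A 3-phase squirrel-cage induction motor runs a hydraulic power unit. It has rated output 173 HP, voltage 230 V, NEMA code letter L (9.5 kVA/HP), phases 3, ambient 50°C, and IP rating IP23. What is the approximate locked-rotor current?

S_LR = 9.5 × 173 = 1643.5 kVA
I_LR = S_LR/(√3·V_L) = 1643500/(1.732×230) = 4130 A

4130 A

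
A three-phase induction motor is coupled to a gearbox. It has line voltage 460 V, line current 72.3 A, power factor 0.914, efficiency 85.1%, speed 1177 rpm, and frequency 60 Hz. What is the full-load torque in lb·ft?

268 lb·ft

P_in = √3·V·I·cosφ = 1.732 × 460 × 72.3 × 0.914 = 52649 W
P_out = η·P_in = 0.851 × 52649 = 44804 W
n = 1177 rpm
ω = 2π×1177/60 = 123.3 rad/s
τ = P_out/ω = 44804/123.3 = 363.4 N·m
In lb·ft: 363.4/1.356 = 268 lb·ft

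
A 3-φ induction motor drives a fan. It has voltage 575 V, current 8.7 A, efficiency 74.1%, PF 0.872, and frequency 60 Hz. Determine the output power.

P_in = √3·V·I·cosφ = 1.732 × 575 × 8.7 × 0.872 = 7555 W
P_out = η·P_in = 0.741 × 7555 = 5598 W

5.6 kW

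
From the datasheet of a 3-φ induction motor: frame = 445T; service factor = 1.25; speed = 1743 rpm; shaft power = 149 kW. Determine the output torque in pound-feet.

602 lb·ft

ω = 2π × 1743/60 = 182.5 rad/s
τ = P/ω = 149000/182.5 = 816.4 N·m
In lb·ft: 816.4/1.356 = 602 lb·ft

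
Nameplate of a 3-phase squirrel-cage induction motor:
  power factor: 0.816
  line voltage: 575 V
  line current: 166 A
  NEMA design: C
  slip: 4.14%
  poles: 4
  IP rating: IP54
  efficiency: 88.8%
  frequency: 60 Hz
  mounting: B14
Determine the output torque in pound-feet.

489 lb·ft

P_in = √3·V·I·cosφ = 1.732 × 575 × 166 × 0.816 = 134901 W
P_out = η·P_in = 0.888 × 134901 = 119792 W
n_s = 120×60/4 = 1800 rpm; n = 1800×(1−0.0414) = 1725 rpm
ω = 2π×1725/60 = 180.6 rad/s
τ = P_out/ω = 119792/180.6 = 663.3 N·m
In lb·ft: 663.3/1.356 = 489 lb·ft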